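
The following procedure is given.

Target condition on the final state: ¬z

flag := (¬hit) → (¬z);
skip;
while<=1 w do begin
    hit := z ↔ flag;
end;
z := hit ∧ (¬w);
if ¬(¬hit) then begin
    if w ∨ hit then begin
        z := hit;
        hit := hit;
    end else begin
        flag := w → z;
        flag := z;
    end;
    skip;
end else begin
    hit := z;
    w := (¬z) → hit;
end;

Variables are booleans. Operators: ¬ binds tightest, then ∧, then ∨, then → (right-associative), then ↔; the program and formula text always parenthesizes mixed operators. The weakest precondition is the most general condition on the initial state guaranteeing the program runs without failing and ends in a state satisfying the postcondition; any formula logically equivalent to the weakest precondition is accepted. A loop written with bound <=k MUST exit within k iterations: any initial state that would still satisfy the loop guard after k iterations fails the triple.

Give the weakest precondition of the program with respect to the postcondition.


Working backward. After the program, ¬z must hold.
Then branch requires ((w ∨ hit) → (¬hit)) ∧ ((¬(w ∨ hit)) → (¬z)); else branch requires ¬z.
Before the if: (hit → (((w ∨ hit) → (¬hit)) ∧ ((¬(w ∨ hit)) → (¬z)))) ∧ ((¬hit) → (¬z))
Before z := hit ∧ (¬w): (hit → (((w ∨ hit) → (¬hit)) ∧ ((¬(w ∨ hit)) → (¬(hit ∧ (¬w)))))) ∧ ((¬hit) → (¬(hit ∧ (¬w))))
Before the loop (bound <=1), unroll the exhaustion recursion (WP_0 = exit-now case; WP_j = one more guarded iteration, up to j = 1):
  WP_0: (¬w) ∧ (hit → (((w ∨ hit) → (¬hit)) ∧ ((¬(w ∨ hit)) → (¬(hit ∧ (¬w)))))) ∧ ((¬hit) → (¬(hit ∧ (¬w))))
  WP_1: (w → ((¬w) ∧ ((z ↔ flag) → (((w ∨ (z ↔ flag)) → (¬(z ↔ flag))) ∧ ((¬(w ∨ (z ↔ flag))) → (¬((z ↔ flag) ∧ (¬w)))))) ∧ ((¬(z ↔ flag)) → (¬((z ↔ flag) ∧ (¬w)))))) ∧ ((¬w) → ((hit → (((w ∨ hit) → (¬hit)) ∧ ((¬(w ∨ hit)) → (¬(hit ∧ (¬w)))))) ∧ ((¬hit) → (¬(hit ∧ (¬w))))))
So before the loop: (w → ((¬w) ∧ ((z ↔ flag) → (((w ∨ (z ↔ flag)) → (¬(z ↔ flag))) ∧ ((¬(w ∨ (z ↔ flag))) → (¬((z ↔ flag) ∧ (¬w)))))) ∧ ((¬(z ↔ flag)) → (¬((z ↔ flag) ∧ (¬w)))))) ∧ ((¬w) → ((hit → (((w ∨ hit) → (¬hit)) ∧ ((¬(w ∨ hit)) → (¬(hit ∧ (¬w)))))) ∧ ((¬hit) → (¬(hit ∧ (¬w))))))
Before skip: (w → ((¬w) ∧ ((z ↔ flag) → (((w ∨ (z ↔ flag)) → (¬(z ↔ flag))) ∧ ((¬(w ∨ (z ↔ flag))) → (¬((z ↔ flag) ∧ (¬w)))))) ∧ ((¬(z ↔ flag)) → (¬((z ↔ flag) ∧ (¬w)))))) ∧ ((¬w) → ((hit → (((w ∨ hit) → (¬hit)) ∧ ((¬(w ∨ hit)) → (¬(hit ∧ (¬w)))))) ∧ ((¬hit) → (¬(hit ∧ (¬w))))))
Before flag := (¬hit) → (¬z): (w → ((¬w) ∧ ((z ↔ ((¬hit) → (¬z))) → (((w ∨ (z ↔ ((¬hit) → (¬z)))) → (¬(z ↔ ((¬hit) → (¬z))))) ∧ ((¬(w ∨ (z ↔ ((¬hit) → (¬z))))) → (¬((z ↔ ((¬hit) → (¬z))) ∧ (¬w)))))) ∧ ((¬(z ↔ ((¬hit) → (¬z)))) → (¬((z ↔ ((¬hit) → (¬z))) ∧ (¬w)))))) ∧ ((¬w) → ((hit → (((w ∨ hit) → (¬hit)) ∧ ((¬(w ∨ hit)) → (¬(hit ∧ (¬w)))))) ∧ ((¬hit) → (¬(hit ∧ (¬w))))))
Answer: WP = (w → ((¬w) ∧ ((z ↔ ((¬hit) → (¬z))) → (((w ∨ (z ↔ ((¬hit) → (¬z)))) → (¬(z ↔ ((¬hit) → (¬z))))) ∧ ((¬(w ∨ (z ↔ ((¬hit) → (¬z))))) → (¬((z ↔ ((¬hit) → (¬z))) ∧ (¬w)))))) ∧ ((¬(z ↔ ((¬hit) → (¬z)))) → (¬((z ↔ ((¬hit) → (¬z))) ∧ (¬w)))))) ∧ ((¬w) → ((hit → (((w ∨ hit) → (¬hit)) ∧ ((¬(w ∨ hit)) → (¬(hit ∧ (¬w)))))) ∧ ((¬hit) → (¬(hit ∧ (¬w))))))


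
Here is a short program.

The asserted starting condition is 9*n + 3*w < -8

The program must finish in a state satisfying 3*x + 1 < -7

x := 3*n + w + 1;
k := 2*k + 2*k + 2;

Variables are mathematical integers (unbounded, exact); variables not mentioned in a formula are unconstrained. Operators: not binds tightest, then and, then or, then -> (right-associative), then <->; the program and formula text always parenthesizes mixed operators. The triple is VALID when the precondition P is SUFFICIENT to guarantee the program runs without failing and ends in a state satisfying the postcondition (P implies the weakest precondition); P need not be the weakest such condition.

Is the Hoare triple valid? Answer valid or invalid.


Working backward. After the program, the postcondition 3*x + 1 < -7 must hold; in canonical form it is 3*x < -8.
Before k := 2*k + 2*k + 2: 3*x < -8
Before x := 3*n + w + 1: 9*n + 3*w < -11
The weakest precondition is 9*n + 3*w < -11.
Check whether 9*n + 3*w < -8 implies it.
Countermodel: at the initial state n = -1, w = 0, the precondition holds but the weakest precondition fails.
Answer: invalid


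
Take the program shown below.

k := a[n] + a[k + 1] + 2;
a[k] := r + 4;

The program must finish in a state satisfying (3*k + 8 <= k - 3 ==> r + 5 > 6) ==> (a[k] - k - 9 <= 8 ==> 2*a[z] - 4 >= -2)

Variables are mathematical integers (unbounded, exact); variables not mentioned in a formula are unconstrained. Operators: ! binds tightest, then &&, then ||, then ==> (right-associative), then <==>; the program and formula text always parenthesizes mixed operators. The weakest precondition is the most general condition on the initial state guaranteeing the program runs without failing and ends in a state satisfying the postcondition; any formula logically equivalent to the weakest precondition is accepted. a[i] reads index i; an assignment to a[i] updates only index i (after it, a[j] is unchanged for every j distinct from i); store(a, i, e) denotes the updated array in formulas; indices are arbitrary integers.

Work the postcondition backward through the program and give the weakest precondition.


Working backward. After the program, the postcondition (3*k + 8 <= k - 3 ==> r + 5 > 6) ==> (a[k] - k - 9 <= 8 ==> 2*a[z] - 4 >= -2) must hold; in canonical form it is (2*k <= -11 ==> r > 1) ==> (a[k] <= k + 17 ==> 2*a[z] >= 2).
Before a[k] := r + 4: (2*k <= -11 ==> r > 1) ==> (store(a, k, r + 4)[k] <= k + 17 ==> 2*store(a, k, r + 4)[z] >= 2)
Before k := a[n] + a[k + 1] + 2: (2*a[k + 1] + 2*a[n] <= -15 ==> r > 1) ==> (store(a, a[k + 1] + a[n] + 2, r + 4)[a[k + 1] + a[n] + 2] <= a[k + 1] + a[n] + 19 ==> 2*store(a, a[k + 1] + a[n] + 2, r + 4)[z] >= 2)
Answer: WP = (2*a[k + 1] + 2*a[n] <= -15 ==> r > 1) ==> (store(a, a[k + 1] + a[n] + 2, r + 4)[a[k + 1] + a[n] + 2] <= a[k + 1] + a[n] + 19 ==> 2*store(a, a[k + 1] + a[n] + 2, r + 4)[z] >= 2)


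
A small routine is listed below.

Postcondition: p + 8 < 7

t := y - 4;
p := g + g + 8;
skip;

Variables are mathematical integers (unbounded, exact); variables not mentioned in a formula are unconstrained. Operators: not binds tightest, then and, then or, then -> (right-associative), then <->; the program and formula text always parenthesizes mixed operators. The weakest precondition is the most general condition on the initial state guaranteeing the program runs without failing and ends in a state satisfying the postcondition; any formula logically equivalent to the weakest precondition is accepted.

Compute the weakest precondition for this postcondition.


Working backward. After the program, the postcondition p + 8 < 7 must hold; in canonical form it is p < -1.
Before skip: p < -1
Before p := g + g + 8: 2*g < -9
Before t := y - 4: 2*g < -9
Answer: WP = 2*g < -9


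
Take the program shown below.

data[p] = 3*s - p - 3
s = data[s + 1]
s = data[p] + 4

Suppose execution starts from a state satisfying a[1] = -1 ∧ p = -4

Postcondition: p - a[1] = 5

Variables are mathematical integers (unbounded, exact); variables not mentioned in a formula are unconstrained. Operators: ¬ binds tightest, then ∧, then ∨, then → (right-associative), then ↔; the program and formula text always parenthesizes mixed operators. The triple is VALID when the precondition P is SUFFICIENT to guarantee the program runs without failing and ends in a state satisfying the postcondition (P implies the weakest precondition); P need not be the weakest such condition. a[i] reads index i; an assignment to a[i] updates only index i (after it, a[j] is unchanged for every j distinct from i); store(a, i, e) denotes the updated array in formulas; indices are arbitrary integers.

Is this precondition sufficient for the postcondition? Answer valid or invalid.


Working backward. After the program, the postcondition p - a[1] = 5 must hold; in canonical form it is p = a[1] + 5.
Before s := data[p] + 4: p = a[1] + 5
Before s := data[s + 1]: p = a[1] + 5
Before data[p] := 3*s - p - 3: p = a[1] + 5
The weakest precondition is p = a[1] + 5.
Check whether a[1] = -1 ∧ p = -4 implies it.
Countermodel: at the initial state a = {[1] = -1, elsewhere -1}, p = -4, the precondition holds but the weakest precondition fails.
Answer: invalid


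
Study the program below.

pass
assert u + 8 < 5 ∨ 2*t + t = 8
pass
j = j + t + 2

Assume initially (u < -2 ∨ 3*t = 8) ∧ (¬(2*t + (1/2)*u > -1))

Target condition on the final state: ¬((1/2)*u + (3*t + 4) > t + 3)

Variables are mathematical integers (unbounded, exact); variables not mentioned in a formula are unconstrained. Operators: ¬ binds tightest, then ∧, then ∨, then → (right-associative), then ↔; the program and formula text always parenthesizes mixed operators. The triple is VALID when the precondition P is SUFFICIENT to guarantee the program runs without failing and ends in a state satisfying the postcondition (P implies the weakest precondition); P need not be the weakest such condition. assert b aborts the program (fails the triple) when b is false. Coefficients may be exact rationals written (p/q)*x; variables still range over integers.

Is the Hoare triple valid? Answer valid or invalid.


Working backward. After the program, the postcondition ¬((1/2)*u + (3*t + 4) > t + 3) must hold; in canonical form it is ¬(2*t + (1/2)*u > -1).
Before j := j + t + 2: ¬(2*t + (1/2)*u > -1)
Before skip: ¬(2*t + (1/2)*u > -1)
Before assert u + 8 < 5 ∨ 2*t + t = 8: (u < -3 ∨ 3*t = 8) ∧ (¬(2*t + (1/2)*u > -1))
Before skip: (u < -3 ∨ 3*t = 8) ∧ (¬(2*t + (1/2)*u > -1))
The weakest precondition is (u < -3 ∨ 3*t = 8) ∧ (¬(2*t + (1/2)*u > -1)).
Check whether (u < -2 ∨ 3*t = 8) ∧ (¬(2*t + (1/2)*u > -1)) implies it.
Countermodel: at the initial state t = 0, u = -3, the precondition holds but the weakest precondition fails.
Answer: invalid


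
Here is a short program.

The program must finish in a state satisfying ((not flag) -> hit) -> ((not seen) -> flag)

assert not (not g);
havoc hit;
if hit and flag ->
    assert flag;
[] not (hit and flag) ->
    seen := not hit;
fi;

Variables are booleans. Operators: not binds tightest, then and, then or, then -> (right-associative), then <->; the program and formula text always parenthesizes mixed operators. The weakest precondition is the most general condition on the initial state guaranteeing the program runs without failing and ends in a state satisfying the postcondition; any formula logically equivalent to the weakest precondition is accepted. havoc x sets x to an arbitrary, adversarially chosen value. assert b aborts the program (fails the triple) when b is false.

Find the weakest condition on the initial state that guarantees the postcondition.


Working backward. After the program, ((not flag) -> hit) -> ((not seen) -> flag) must hold.
Then branch requires flag and (((not flag) -> hit) -> ((not seen) -> flag)); else branch requires ((not flag) -> hit) -> (hit -> flag).
Before the if: ((hit and flag) -> (flag and (((not flag) -> hit) -> ((not seen) -> flag)))) and ((not (hit and flag)) -> (((not flag) -> hit) -> (hit -> flag)))
Before havoc hit: (flag -> (flag and ((not seen) -> flag))) and ((not flag) -> flag)
Before assert not (not g): g and (flag -> (flag and ((not seen) -> flag))) and ((not flag) -> flag)
Answer: WP = g and (flag -> (flag and ((not seen) -> flag))) and ((not flag) -> flag)


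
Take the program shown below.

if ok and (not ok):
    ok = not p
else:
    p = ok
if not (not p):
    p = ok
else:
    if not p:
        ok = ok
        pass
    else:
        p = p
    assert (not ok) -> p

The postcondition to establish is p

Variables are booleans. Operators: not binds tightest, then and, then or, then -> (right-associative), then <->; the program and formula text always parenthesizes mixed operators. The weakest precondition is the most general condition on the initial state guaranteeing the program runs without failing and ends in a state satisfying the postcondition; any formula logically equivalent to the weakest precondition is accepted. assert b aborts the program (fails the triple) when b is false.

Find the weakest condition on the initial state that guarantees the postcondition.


Working backward. After the program, p must hold.
Then branch requires ok; else branch requires ((not p) -> (((not ok) -> p) and p)) and (p -> (((not ok) -> p) and p)).
Before the if: (p -> ok) and ((not p) -> (((not p) -> (((not ok) -> p) and p)) and (p -> (((not ok) -> p) and p))))
Then branch requires (p -> (not p)) and ((not p) -> ((not p) -> p)); else branch requires (not ok) -> (((not ok) -> (((not ok) -> ok) and ok)) and (ok -> (((not ok) -> ok) and ok))).
Before the if: (not ok) -> (((not ok) -> (((not ok) -> ok) and ok)) and (ok -> (((not ok) -> ok) and ok)))
Answer: WP = (not ok) -> (((not ok) -> (((not ok) -> ok) and ok)) and (ok -> (((not ok) -> ok) and ok)))


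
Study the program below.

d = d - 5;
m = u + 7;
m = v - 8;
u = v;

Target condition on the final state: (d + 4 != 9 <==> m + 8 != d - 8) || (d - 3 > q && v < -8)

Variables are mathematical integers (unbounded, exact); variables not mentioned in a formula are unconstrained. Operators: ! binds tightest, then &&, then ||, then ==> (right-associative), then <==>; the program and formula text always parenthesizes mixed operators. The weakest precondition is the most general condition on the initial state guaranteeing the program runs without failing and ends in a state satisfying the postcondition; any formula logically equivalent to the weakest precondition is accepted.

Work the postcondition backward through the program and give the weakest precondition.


Working backward. After the program, the postcondition (d + 4 != 9 <==> m + 8 != d - 8) || (d - 3 > q && v < -8) must hold; in canonical form it is (d != 5 <==> m != d - 16) || (d > q + 3 && v < -8).
Before u := v: (d != 5 <==> m != d - 16) || (d > q + 3 && v < -8)
Before m := v - 8: (d != 5 <==> v != d - 8) || (d > q + 3 && v < -8)
Before m := u + 7: (d != 5 <==> v != d - 8) || (d > q + 3 && v < -8)
Before d := d - 5: (d != 10 <==> v != d - 13) || (d > q + 8 && v < -8)
Answer: WP = (d != 10 <==> v != d - 13) || (d > q + 8 && v < -8)


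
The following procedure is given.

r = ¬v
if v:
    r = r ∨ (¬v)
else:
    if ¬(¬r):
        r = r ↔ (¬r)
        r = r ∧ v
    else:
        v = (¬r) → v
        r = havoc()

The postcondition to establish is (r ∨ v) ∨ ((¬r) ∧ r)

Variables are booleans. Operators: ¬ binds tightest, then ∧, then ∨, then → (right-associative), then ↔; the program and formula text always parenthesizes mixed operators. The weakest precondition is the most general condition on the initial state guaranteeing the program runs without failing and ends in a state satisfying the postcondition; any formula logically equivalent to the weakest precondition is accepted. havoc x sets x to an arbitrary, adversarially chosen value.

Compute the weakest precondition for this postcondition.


Working backward. After the program, the postcondition (r ∨ v) ∨ ((¬r) ∧ r) must hold; in canonical form it is r ∨ v.
Then branch requires true; else branch requires (r → (((r ↔ (¬r)) ∧ v) ∨ v)) ∧ ((¬r) → ((¬r) → v)).
Before the if: (¬v) → ((r → (((r ↔ (¬r)) ∧ v) ∨ v)) ∧ ((¬r) → ((¬r) → v)))
Before r := ¬v: (¬v) → ((¬v) → ((((¬v) ↔ v) ∧ v) ∨ v))
Answer: WP = (¬v) → ((¬v) → ((((¬v) ↔ v) ∧ v) ∨ v))


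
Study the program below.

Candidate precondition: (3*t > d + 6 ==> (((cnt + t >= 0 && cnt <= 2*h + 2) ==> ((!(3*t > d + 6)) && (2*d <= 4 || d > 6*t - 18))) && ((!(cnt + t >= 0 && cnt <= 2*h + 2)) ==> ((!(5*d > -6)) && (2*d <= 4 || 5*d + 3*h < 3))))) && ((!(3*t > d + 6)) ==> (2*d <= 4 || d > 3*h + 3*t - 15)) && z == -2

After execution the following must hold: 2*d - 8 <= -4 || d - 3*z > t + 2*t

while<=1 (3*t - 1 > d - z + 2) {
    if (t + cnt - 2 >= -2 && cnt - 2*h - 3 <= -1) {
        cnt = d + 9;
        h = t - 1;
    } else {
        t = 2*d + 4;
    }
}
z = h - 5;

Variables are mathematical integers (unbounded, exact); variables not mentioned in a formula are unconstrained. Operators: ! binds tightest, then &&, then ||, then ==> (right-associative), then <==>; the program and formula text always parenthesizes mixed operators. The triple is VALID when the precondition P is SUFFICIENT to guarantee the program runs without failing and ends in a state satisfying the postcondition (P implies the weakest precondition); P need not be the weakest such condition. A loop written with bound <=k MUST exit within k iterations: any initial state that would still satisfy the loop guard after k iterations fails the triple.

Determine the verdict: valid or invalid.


Working backward. After the program, the postcondition 2*d - 8 <= -4 || d - 3*z > t + 2*t must hold; in canonical form it is 2*d <= 4 || d > 3*t + 3*z.
Before z := h - 5: 2*d <= 4 || d > 3*h + 3*t - 15
Before the loop (bound <=1), unroll the exhaustion recursion (WP_0 = exit-now case; WP_j = one more guarded iteration, up to j = 1):
  WP_0: (!(3*t + z > d + 3)) && (2*d <= 4 || d > 3*h + 3*t - 15)
  WP_1: (3*t + z > d + 3 ==> (((cnt + t >= 0 && cnt <= 2*h + 2) ==> ((!(3*t + z > d + 3)) && (2*d <= 4 || d > 6*t - 18))) && ((!(cnt + t >= 0 && cnt <= 2*h + 2)) ==> ((!(5*d + z > -9)) && (2*d <= 4 || 5*d + 3*h < 3))))) && ((!(3*t + z > d + 3)) ==> (2*d <= 4 || d > 3*h + 3*t - 15))
So before the loop: (3*t + z > d + 3 ==> (((cnt + t >= 0 && cnt <= 2*h + 2) ==> ((!(3*t + z > d + 3)) && (2*d <= 4 || d > 6*t - 18))) && ((!(cnt + t >= 0 && cnt <= 2*h + 2)) ==> ((!(5*d + z > -9)) && (2*d <= 4 || 5*d + 3*h < 3))))) && ((!(3*t + z > d + 3)) ==> (2*d <= 4 || d > 3*h + 3*t - 15))
The weakest precondition is (3*t + z > d + 3 ==> (((cnt + t >= 0 && cnt <= 2*h + 2) ==> ((!(3*t + z > d + 3)) && (2*d <= 4 || d > 6*t - 18))) && ((!(cnt + t >= 0 && cnt <= 2*h + 2)) ==> ((!(5*d + z > -9)) && (2*d <= 4 || 5*d + 3*h < 3))))) && ((!(3*t + z > d + 3)) ==> (2*d <= 4 || d > 3*h + 3*t - 15)).
Check whether (3*t > d + 6 ==> (((cnt + t >= 0 && cnt <= 2*h + 2) ==> ((!(3*t > d + 6)) && (2*d <= 4 || d > 6*t - 18))) && ((!(cnt + t >= 0 && cnt <= 2*h + 2)) ==> ((!(5*d > -6)) && (2*d <= 4 || 5*d + 3*h < 3))))) && ((!(3*t > d + 6)) ==> (2*d <= 4 || d > 3*h + 3*t - 15)) && z == -2 implies it.
Countermodel: at the initial state cnt = -5, d = 3, h = -4, t = 3, z = -2, the precondition holds but the weakest precondition fails.
Answer: invalid


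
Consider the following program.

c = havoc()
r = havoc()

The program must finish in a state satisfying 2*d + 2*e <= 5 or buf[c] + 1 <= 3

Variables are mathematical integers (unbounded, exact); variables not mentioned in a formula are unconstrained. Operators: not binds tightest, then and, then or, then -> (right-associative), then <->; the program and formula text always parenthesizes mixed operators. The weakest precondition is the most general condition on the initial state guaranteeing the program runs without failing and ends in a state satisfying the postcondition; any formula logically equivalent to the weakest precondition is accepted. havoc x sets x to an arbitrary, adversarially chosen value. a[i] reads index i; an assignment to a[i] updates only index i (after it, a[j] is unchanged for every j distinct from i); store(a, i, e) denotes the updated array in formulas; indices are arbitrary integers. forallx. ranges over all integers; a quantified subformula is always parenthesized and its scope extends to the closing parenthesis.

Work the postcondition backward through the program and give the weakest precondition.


Working backward. After the program, the postcondition 2*d + 2*e <= 5 or buf[c] + 1 <= 3 must hold; in canonical form it is 2*d + 2*e <= 5 or buf[c] <= 2.
Before havoc r: 2*d + 2*e <= 5 or buf[c] <= 2
Before havoc c: forall c_1. (2*d + 2*e <= 5 or buf[c_1] <= 2)
Answer: WP = forall c_1. (2*d + 2*e <= 5 or buf[c_1] <= 2)


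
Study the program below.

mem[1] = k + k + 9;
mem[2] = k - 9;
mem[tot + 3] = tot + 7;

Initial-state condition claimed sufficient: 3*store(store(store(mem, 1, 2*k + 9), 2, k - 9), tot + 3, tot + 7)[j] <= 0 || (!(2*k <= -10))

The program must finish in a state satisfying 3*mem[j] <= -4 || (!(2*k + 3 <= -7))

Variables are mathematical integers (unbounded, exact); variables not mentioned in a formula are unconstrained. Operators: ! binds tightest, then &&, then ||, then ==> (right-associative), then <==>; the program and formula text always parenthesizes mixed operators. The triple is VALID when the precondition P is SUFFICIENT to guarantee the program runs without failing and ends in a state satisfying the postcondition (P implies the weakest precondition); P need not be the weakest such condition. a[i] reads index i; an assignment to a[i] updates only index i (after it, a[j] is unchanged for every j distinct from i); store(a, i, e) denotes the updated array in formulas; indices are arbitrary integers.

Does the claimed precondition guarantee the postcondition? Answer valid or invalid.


Working backward. After the program, the postcondition 3*mem[j] <= -4 || (!(2*k + 3 <= -7)) must hold; in canonical form it is 3*mem[j] <= -4 || (!(2*k <= -10)).
Before mem[tot + 3] := tot + 7: 3*store(mem, tot + 3, tot + 7)[j] <= -4 || (!(2*k <= -10))
Before mem[2] := k - 9: 3*store(store(mem, 2, k - 9), tot + 3, tot + 7)[j] <= -4 || (!(2*k <= -10))
Before mem[1] := k + k + 9: 3*store(store(store(mem, 1, 2*k + 9), 2, k - 9), tot + 3, tot + 7)[j] <= -4 || (!(2*k <= -10))
The weakest precondition is 3*store(store(store(mem, 1, 2*k + 9), 2, k - 9), tot + 3, tot + 7)[j] <= -4 || (!(2*k <= -10)).
Check whether 3*store(store(store(mem, 1, 2*k + 9), 2, k - 9), tot + 3, tot + 7)[j] <= 0 || (!(2*k <= -10)) implies it.
Countermodel: at the initial state j = -4, k = -5, mem = {[-4] = 4, [1] = 4, [2] = 4, elsewhere 4}, tot = -7, the precondition holds but the weakest precondition fails.
Answer: invalid


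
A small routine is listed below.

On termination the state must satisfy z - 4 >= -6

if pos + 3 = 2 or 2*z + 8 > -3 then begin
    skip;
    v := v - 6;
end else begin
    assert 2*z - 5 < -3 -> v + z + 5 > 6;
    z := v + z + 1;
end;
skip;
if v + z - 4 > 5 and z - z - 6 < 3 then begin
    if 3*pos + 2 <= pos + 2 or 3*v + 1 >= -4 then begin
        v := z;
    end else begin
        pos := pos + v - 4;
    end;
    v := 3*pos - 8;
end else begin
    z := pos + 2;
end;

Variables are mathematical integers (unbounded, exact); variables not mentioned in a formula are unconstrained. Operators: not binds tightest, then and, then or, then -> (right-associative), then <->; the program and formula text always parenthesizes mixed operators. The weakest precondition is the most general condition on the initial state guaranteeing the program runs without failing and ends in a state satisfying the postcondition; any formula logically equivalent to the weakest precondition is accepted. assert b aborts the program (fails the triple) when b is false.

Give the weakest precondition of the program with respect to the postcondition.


Working backward. After the program, the postcondition z - 4 >= -6 must hold; in canonical form it is z >= -2.
Then branch requires ((2*pos <= 0 or 3*v >= -5) -> z >= -2) and ((not (2*pos <= 0 or 3*v >= -5)) -> z >= -2); else branch requires pos >= -4.
Before the if: (v + z > 9 -> (((2*pos <= 0 or 3*v >= -5) -> z >= -2) and ((not (2*pos <= 0 or 3*v >= -5)) -> z >= -2))) and ((not (v + z > 9)) -> pos >= -4)
Before skip: (v + z > 9 -> (((2*pos <= 0 or 3*v >= -5) -> z >= -2) and ((not (2*pos <= 0 or 3*v >= -5)) -> z >= -2))) and ((not (v + z > 9)) -> pos >= -4)
Then branch requires (v + z > 15 -> (((2*pos <= 0 or 3*v >= 13) -> z >= -2) and ((not (2*pos <= 0 or 3*v >= 13)) -> z >= -2))) and ((not (v + z > 15)) -> pos >= -4); else branch requires (2*z < 2 -> v + z > 1) and (2*v + z > 8 -> (((2*pos <= 0 or 3*v >= -5) -> v + z >= -3) and ((not (2*pos <= 0 or 3*v >= -5)) -> v + z >= -3))) and ((not (2*v + z > 8)) -> pos >= -4).
Before the if: ((pos = -1 or 2*z > -11) -> ((v + z > 15 -> (((2*pos <= 0 or 3*v >= 13) -> z >= -2) and ((not (2*pos <= 0 or 3*v >= 13)) -> z >= -2))) and ((not (v + z > 15)) -> pos >= -4))) and ((not (pos = -1 or 2*z > -11)) -> ((2*z < 2 -> v + z > 1) and (2*v + z > 8 -> (((2*pos <= 0 or 3*v >= -5) -> v + z >= -3) and ((not (2*pos <= 0 or 3*v >= -5)) -> v + z >= -3))) and ((not (2*v + z > 8)) -> pos >= -4)))
Answer: WP = ((pos = -1 or 2*z > -11) -> ((v + z > 15 -> (((2*pos <= 0 or 3*v >= 13) -> z >= -2) and ((not (2*pos <= 0 or 3*v >= 13)) -> z >= -2))) and ((not (v + z > 15)) -> pos >= -4))) and ((not (pos = -1 or 2*z > -11)) -> ((2*z < 2 -> v + z > 1) and (2*v + z > 8 -> (((2*pos <= 0 or 3*v >= -5) -> v + z >= -3) and ((not (2*pos <= 0 or 3*v >= -5)) -> v + z >= -3))) and ((not (2*v + z > 8)) -> pos >= -4)))


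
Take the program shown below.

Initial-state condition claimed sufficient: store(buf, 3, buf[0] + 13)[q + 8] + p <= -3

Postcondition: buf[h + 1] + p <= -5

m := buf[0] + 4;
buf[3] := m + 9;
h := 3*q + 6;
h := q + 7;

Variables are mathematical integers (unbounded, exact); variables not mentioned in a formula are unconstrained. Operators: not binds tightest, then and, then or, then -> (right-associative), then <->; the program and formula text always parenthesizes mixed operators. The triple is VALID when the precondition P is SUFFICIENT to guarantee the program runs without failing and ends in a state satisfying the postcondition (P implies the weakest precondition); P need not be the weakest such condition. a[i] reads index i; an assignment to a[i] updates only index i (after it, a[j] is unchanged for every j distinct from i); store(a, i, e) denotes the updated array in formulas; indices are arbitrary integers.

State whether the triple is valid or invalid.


Working backward. After the program, buf[h + 1] + p <= -5 must hold.
Before h := q + 7: buf[q + 8] + p <= -5
Before h := 3*q + 6: buf[q + 8] + p <= -5
Before buf[3] := m + 9: store(buf, 3, m + 9)[q + 8] + p <= -5
Before m := buf[0] + 4: store(buf, 3, buf[0] + 13)[q + 8] + p <= -5
The weakest precondition is store(buf, 3, buf[0] + 13)[q + 8] + p <= -5.
Check whether store(buf, 3, buf[0] + 13)[q + 8] + p <= -3 implies it.
Countermodel: at the initial state buf = {[0] = 0, [3] = 0, elsewhere 0}, p = -3, q = -8, the precondition holds but the weakest precondition fails.
Answer: invalid


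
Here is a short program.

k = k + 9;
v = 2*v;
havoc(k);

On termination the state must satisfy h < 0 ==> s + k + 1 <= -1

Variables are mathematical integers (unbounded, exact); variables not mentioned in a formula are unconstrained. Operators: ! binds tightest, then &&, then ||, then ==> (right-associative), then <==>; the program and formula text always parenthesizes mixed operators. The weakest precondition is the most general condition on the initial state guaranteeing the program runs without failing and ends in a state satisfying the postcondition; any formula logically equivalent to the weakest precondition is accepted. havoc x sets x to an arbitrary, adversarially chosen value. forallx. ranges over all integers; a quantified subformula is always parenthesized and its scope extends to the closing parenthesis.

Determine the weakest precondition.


Working backward. After the program, the postcondition h < 0 ==> s + k + 1 <= -1 must hold; in canonical form it is h < 0 ==> k + s <= -2.
Before havoc k: forall k_1. (h < 0 ==> k_1 + s <= -2)
Before v := 2*v: forall k_1. (h < 0 ==> k_1 + s <= -2)
Before k := k + 9: forall k_1. (h < 0 ==> k_1 + s <= -2)
Answer: WP = forall k_1. (h < 0 ==> k_1 + s <= -2)


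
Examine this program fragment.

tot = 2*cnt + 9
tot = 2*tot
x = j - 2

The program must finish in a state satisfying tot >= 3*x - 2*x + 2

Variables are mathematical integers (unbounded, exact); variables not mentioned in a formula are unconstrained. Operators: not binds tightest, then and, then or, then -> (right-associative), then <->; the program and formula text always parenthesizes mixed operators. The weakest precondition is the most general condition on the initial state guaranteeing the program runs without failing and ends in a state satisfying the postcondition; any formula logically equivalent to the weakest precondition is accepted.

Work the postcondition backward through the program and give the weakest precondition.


Working backward. After the program, the postcondition tot >= 3*x - 2*x + 2 must hold; in canonical form it is tot >= x + 2.
Before x := j - 2: tot >= j
Before tot := 2*tot: 2*tot >= j
Before tot := 2*cnt + 9: 4*cnt >= j - 18
Answer: WP = 4*cnt >= j - 18


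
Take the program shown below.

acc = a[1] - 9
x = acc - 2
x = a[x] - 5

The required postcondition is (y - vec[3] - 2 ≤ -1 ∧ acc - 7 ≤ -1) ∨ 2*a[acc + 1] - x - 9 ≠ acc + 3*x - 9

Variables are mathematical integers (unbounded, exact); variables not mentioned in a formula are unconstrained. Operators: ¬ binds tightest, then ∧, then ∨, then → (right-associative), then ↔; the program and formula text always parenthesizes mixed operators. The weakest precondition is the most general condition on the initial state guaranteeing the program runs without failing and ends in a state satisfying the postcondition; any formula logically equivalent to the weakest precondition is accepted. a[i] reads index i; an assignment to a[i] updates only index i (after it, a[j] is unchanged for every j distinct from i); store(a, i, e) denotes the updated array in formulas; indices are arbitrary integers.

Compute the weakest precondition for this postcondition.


Working backward. After the program, the postcondition (y - vec[3] - 2 ≤ -1 ∧ acc - 7 ≤ -1) ∨ 2*a[acc + 1] - x - 9 ≠ acc + 3*x - 9 must hold; in canonical form it is (y ≤ vec[3] + 1 ∧ acc ≤ 6) ∨ 2*a[acc + 1] ≠ acc + 4*x.
Before x := a[x] - 5: (y ≤ vec[3] + 1 ∧ acc ≤ 6) ∨ 2*a[acc + 1] ≠ 4*a[x] + acc - 20
Before x := acc - 2: (y ≤ vec[3] + 1 ∧ acc ≤ 6) ∨ 2*a[acc + 1] ≠ 4*a[acc - 2] + acc - 20
Before acc := a[1] - 9: (y ≤ vec[3] + 1 ∧ a[1] ≤ 15) ∨ 2*a[a[1] - 8] ≠ a[1] + 4*a[a[1] - 11] - 29
Answer: WP = (y ≤ vec[3] + 1 ∧ a[1] ≤ 15) ∨ 2*a[a[1] - 8] ≠ a[1] + 4*a[a[1] - 11] - 29


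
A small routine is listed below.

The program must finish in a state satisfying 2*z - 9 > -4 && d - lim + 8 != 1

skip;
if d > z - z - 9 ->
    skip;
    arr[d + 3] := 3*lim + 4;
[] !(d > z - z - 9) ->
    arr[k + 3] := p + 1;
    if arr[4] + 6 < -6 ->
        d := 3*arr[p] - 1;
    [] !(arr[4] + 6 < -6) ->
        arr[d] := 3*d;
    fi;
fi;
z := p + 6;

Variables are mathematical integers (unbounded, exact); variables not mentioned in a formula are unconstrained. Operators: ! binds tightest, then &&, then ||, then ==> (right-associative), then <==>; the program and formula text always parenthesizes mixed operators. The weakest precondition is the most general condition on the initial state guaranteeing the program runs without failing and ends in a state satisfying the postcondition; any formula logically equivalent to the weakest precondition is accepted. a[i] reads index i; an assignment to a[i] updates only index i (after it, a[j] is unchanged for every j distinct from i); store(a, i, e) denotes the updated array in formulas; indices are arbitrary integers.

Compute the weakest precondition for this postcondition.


Working backward. After the program, the postcondition 2*z - 9 > -4 && d - lim + 8 != 1 must hold; in canonical form it is 2*z > 5 && d != lim - 7.
Before z := p + 6: 2*p > -7 && d != lim - 7
Then branch requires 2*p > -7 && d != lim - 7; else branch requires (store(arr, k + 3, p + 1)[4] < -12 ==> (2*p > -7 && 3*store(arr, k + 3, p + 1)[p] != lim - 6)) && ((!(store(arr, k + 3, p + 1)[4] < -12)) ==> (2*p > -7 && d != lim - 7)).
Before the if: (d > -9 ==> (2*p > -7 && d != lim - 7)) && ((!(d > -9)) ==> ((store(arr, k + 3, p + 1)[4] < -12 ==> (2*p > -7 && 3*store(arr, k + 3, p + 1)[p] != lim - 6)) && ((!(store(arr, k + 3, p + 1)[4] < -12)) ==> (2*p > -7 && d != lim - 7))))
Before skip: (d > -9 ==> (2*p > -7 && d != lim - 7)) && ((!(d > -9)) ==> ((store(arr, k + 3, p + 1)[4] < -12 ==> (2*p > -7 && 3*store(arr, k + 3, p + 1)[p] != lim - 6)) && ((!(store(arr, k + 3, p + 1)[4] < -12)) ==> (2*p > -7 && d != lim - 7))))
Answer: WP = (d > -9 ==> (2*p > -7 && d != lim - 7)) && ((!(d > -9)) ==> ((store(arr, k + 3, p + 1)[4] < -12 ==> (2*p > -7 && 3*store(arr, k + 3, p + 1)[p] != lim - 6)) && ((!(store(arr, k + 3, p + 1)[4] < -12)) ==> (2*p > -7 && d != lim - 7))))


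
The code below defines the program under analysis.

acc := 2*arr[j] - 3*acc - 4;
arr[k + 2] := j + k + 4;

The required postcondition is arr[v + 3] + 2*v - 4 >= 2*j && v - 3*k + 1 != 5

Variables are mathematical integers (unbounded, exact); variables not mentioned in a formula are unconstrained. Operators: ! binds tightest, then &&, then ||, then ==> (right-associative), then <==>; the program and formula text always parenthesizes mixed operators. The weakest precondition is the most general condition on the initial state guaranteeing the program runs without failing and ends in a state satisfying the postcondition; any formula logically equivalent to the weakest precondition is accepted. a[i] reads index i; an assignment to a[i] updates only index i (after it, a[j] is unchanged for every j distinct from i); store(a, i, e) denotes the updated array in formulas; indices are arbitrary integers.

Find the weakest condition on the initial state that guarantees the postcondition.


Working backward. After the program, the postcondition arr[v + 3] + 2*v - 4 >= 2*j && v - 3*k + 1 != 5 must hold; in canonical form it is arr[v + 3] + 2*v >= 2*j + 4 && v != 3*k + 4.
Before arr[k + 2] := j + k + 4: store(arr, k + 2, j + k + 4)[v + 3] + 2*v >= 2*j + 4 && v != 3*k + 4
Before acc := 2*arr[j] - 3*acc - 4: store(arr, k + 2, j + k + 4)[v + 3] + 2*v >= 2*j + 4 && v != 3*k + 4
Answer: WP = store(arr, k + 2, j + k + 4)[v + 3] + 2*v >= 2*j + 4 && v != 3*k + 4


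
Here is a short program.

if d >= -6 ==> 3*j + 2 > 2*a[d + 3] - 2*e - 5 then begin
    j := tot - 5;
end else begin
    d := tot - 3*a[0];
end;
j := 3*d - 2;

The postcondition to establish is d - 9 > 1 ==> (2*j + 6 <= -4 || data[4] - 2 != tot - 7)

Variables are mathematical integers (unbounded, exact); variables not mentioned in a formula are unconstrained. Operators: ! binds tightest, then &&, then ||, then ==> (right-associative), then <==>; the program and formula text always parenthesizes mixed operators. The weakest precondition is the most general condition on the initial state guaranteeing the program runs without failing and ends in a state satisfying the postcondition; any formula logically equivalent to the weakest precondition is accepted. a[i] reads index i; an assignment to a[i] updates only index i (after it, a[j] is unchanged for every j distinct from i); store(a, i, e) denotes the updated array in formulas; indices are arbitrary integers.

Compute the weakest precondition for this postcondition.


Working backward. After the program, the postcondition d - 9 > 1 ==> (2*j + 6 <= -4 || data[4] - 2 != tot - 7) must hold; in canonical form it is d > 10 ==> (2*j <= -10 || data[4] != tot - 5).
Before j := 3*d - 2: d > 10 ==> (6*d <= -6 || data[4] != tot - 5)
Then branch requires d > 10 ==> (6*d <= -6 || data[4] != tot - 5); else branch requires tot > 3*a[0] + 10 ==> (6*tot <= 18*a[0] - 6 || data[4] != tot - 5).
Before the if: ((d >= -6 ==> 2*e + 3*j > 2*a[d + 3] - 7) ==> (d > 10 ==> (6*d <= -6 || data[4] != tot - 5))) && ((!(d >= -6 ==> 2*e + 3*j > 2*a[d + 3] - 7)) ==> (tot > 3*a[0] + 10 ==> (6*tot <= 18*a[0] - 6 || data[4] != tot - 5)))
Answer: WP = ((d >= -6 ==> 2*e + 3*j > 2*a[d + 3] - 7) ==> (d > 10 ==> (6*d <= -6 || data[4] != tot - 5))) && ((!(d >= -6 ==> 2*e + 3*j > 2*a[d + 3] - 7)) ==> (tot > 3*a[0] + 10 ==> (6*tot <= 18*a[0] - 6 || data[4] != tot - 5)))


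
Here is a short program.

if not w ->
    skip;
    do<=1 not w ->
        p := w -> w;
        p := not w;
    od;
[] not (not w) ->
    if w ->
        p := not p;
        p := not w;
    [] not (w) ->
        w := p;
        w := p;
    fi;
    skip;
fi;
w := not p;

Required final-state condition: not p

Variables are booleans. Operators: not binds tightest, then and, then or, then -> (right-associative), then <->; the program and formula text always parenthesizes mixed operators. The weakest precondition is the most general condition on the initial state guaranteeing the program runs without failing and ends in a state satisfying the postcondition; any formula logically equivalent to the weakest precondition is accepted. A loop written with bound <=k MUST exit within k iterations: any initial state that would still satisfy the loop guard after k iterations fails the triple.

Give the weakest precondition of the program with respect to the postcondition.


Working backward. After the program, not p must hold.
Before w := not p: not p
Then branch requires ((not w) -> w) and (w -> (not p)); else branch requires (not w) -> (not p).
Before the if: ((not w) -> (((not w) -> w) and (w -> (not p)))) and (w -> ((not w) -> (not p)))
Answer: WP = ((not w) -> (((not w) -> w) and (w -> (not p)))) and (w -> ((not w) -> (not p)))


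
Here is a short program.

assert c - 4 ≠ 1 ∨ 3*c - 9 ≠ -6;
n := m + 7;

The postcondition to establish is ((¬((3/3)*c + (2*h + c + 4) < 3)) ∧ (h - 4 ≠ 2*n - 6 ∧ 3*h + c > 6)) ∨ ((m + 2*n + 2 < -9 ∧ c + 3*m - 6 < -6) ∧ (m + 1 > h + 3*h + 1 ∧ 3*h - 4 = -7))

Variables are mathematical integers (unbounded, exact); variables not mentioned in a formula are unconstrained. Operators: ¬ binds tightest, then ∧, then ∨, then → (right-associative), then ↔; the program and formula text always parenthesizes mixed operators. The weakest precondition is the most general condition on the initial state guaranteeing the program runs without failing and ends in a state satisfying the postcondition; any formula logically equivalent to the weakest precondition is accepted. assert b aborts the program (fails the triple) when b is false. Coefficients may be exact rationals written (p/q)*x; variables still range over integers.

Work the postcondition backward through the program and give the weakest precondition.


Working backward. After the program, the postcondition ((¬((3/3)*c + (2*h + c + 4) < 3)) ∧ (h - 4 ≠ 2*n - 6 ∧ 3*h + c > 6)) ∨ ((m + 2*n + 2 < -9 ∧ c + 3*m - 6 < -6) ∧ (m + 1 > h + 3*h + 1 ∧ 3*h - 4 = -7)) must hold; in canonical form it is ((¬(2*c + 2*h < -1)) ∧ h ≠ 2*n - 2 ∧ c + 3*h > 6) ∨ (m + 2*n < -11 ∧ c + 3*m < 0 ∧ m > 4*h ∧ 3*h = -3).
Before n := m + 7: ((¬(2*c + 2*h < -1)) ∧ h ≠ 2*m + 12 ∧ c + 3*h > 6) ∨ (3*m < -25 ∧ c + 3*m < 0 ∧ m > 4*h ∧ 3*h = -3)
Before assert c - 4 ≠ 1 ∨ 3*c - 9 ≠ -6: (c ≠ 5 ∨ 3*c ≠ 3) ∧ (((¬(2*c + 2*h < -1)) ∧ h ≠ 2*m + 12 ∧ c + 3*h > 6) ∨ (3*m < -25 ∧ c + 3*m < 0 ∧ m > 4*h ∧ 3*h = -3))
Answer: WP = (c ≠ 5 ∨ 3*c ≠ 3) ∧ (((¬(2*c + 2*h < -1)) ∧ h ≠ 2*m + 12 ∧ c + 3*h > 6) ∨ (3*m < -25 ∧ c + 3*m < 0 ∧ m > 4*h ∧ 3*h = -3))


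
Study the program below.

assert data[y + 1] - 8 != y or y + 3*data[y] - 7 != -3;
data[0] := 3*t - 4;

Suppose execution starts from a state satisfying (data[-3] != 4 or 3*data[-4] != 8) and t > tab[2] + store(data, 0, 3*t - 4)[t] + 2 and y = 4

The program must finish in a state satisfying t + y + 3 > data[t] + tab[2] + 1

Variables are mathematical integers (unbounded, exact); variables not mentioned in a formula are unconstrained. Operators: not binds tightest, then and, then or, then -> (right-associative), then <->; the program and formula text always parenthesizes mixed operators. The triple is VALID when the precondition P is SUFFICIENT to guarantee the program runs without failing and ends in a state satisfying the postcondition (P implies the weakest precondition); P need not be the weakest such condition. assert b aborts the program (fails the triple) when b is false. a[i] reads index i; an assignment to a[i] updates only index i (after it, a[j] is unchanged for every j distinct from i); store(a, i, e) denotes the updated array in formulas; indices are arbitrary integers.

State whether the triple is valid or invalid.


Working backward. After the program, the postcondition t + y + 3 > data[t] + tab[2] + 1 must hold; in canonical form it is t + y > data[t] + tab[2] - 2.
Before data[0] := 3*t - 4: t + y > tab[2] + store(data, 0, 3*t - 4)[t] - 2
Before assert data[y + 1] - 8 != y or y + 3*data[y] - 7 != -3: (data[y + 1] != y + 8 or 3*data[y] + y != 4) and t + y > tab[2] + store(data, 0, 3*t - 4)[t] - 2
The weakest precondition is (data[y + 1] != y + 8 or 3*data[y] + y != 4) and t + y > tab[2] + store(data, 0, 3*t - 4)[t] - 2.
Check whether (data[-3] != 4 or 3*data[-4] != 8) and t > tab[2] + store(data, 0, 3*t - 4)[t] + 2 and y = 4 implies it.
Countermodel: at the initial state data = {[-4] = 2, [-3] = 2, [-1] = 7040, [0] = 2, [2] = 2, [4] = 0, [5] = 12, elsewhere 2}, t = -1, tab = {[-4] = -7044, [-3] = -7044, [-1] = -7044, [0] = -7044, [2] = -7044, [4] = -7044, [5] = -7044, elsewhere -7044}, y = 4, the precondition holds but the weakest precondition fails.
Answer: invalid
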